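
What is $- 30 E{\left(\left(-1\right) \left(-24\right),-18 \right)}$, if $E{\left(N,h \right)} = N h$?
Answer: $12960$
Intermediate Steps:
$- 30 E{\left(\left(-1\right) \left(-24\right),-18 \right)} = - 30 \left(-1\right) \left(-24\right) \left(-18\right) = - 30 \cdot 24 \left(-18\right) = \left(-30\right) \left(-432\right) = 12960$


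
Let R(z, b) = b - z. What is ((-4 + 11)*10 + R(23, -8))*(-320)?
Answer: -12480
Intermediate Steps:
((-4 + 11)*10 + R(23, -8))*(-320) = ((-4 + 11)*10 + (-8 - 1*23))*(-320) = (7*10 + (-8 - 23))*(-320) = (70 - 31)*(-320) = 39*(-320) = -12480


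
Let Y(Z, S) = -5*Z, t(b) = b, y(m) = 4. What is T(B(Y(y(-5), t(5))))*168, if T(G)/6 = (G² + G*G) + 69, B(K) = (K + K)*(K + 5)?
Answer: 725829552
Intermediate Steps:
B(K) = 2*K*(5 + K) (B(K) = (2*K)*(5 + K) = 2*K*(5 + K))
T(G) = 414 + 12*G² (T(G) = 6*((G² + G*G) + 69) = 6*((G² + G²) + 69) = 6*(2*G² + 69) = 6*(69 + 2*G²) = 414 + 12*G²)
T(B(Y(y(-5), t(5))))*168 = (414 + 12*(2*(-5*4)*(5 - 5*4))²)*168 = (414 + 12*(2*(-20)*(5 - 20))²)*168 = (414 + 12*(2*(-20)*(-15))²)*168 = (414 + 12*600²)*168 = (414 + 12*360000)*168 = (414 + 4320000)*168 = 4320414*168 = 725829552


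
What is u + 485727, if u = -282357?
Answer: 203370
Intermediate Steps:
u + 485727 = -282357 + 485727 = 203370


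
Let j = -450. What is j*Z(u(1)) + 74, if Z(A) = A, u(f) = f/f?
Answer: -376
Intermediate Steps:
u(f) = 1
j*Z(u(1)) + 74 = -450*1 + 74 = -450 + 74 = -376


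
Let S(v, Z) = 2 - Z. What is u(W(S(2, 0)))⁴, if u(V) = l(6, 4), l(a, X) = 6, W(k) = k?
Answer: 1296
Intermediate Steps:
u(V) = 6
u(W(S(2, 0)))⁴ = 6⁴ = 1296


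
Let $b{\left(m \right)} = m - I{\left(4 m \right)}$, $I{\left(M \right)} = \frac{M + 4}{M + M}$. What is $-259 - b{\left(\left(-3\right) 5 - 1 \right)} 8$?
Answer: $- \frac{509}{4} \approx -127.25$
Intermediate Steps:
$I{\left(M \right)} = \frac{4 + M}{2 M}$
$b{\left(m \right)} = m - \frac{4 + 4 m}{8 m}$ ($b{\left(m \right)} = m - \frac{4 + 4 m}{2 \cdot 4 m} = m - \frac{\frac{1}{4 m} \left(4 + 4 m\right)}{2} = m - \frac{4 + 4 m}{8 m}$)
$-259 - b{\left(\left(-3\right) 5 - 1 \right)} 8 = -259 - \left(- \frac{1}{2} - 16 - \frac{1}{2 \left(\left(-3\right) 5 - 1\right)}\right) 8 = -259 - \left(- \frac{1}{2} - 16 - \frac{1}{2 \left(-15 - 1\right)}\right) 8 = -259 - \left(- \frac{1}{2} - 16 - \frac{1}{2 \left(-16\right)}\right) 8 = -259 - \left(- \frac{1}{2} - 16 - - \frac{1}{32}\right) 8 = -259 - \left(- \frac{1}{2} - 16 + \frac{1}{32}\right) 8 = -259 - \left(- \frac{527}{32}\right) 8 = -259 - - \frac{527}{4} = -259 + \frac{527}{4} = - \frac{509}{4}$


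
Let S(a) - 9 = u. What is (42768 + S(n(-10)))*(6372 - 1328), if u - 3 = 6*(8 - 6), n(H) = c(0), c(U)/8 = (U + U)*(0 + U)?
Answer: 215842848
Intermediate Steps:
c(U) = 16*U² (c(U) = 8*((U + U)*(0 + U)) = 8*((2*U)*U) = 8*(2*U²) = 16*U²)
n(H) = 0 (n(H) = 16*0² = 16*0 = 0)
u = 15 (u = 3 + 6*(8 - 6) = 3 + 6*2 = 3 + 12 = 15)
S(a) = 24 (S(a) = 9 + 15 = 24)
(42768 + S(n(-10)))*(6372 - 1328) = (42768 + 24)*(6372 - 1328) = 42792*5044 = 215842848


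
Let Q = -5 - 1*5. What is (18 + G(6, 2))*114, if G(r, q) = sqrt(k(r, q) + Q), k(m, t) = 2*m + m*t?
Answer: 2052 + 114*sqrt(14) ≈ 2478.5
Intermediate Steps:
Q = -10 (Q = -5 - 5 = -10)
G(r, q) = sqrt(-10 + r*(2 + q)) (G(r, q) = sqrt(r*(2 + q) - 10) = sqrt(-10 + r*(2 + q)))
(18 + G(6, 2))*114 = (18 + sqrt(-10 + 6*(2 + 2)))*114 = (18 + sqrt(-10 + 6*4))*114 = (18 + sqrt(-10 + 24))*114 = (18 + sqrt(14))*114 = 2052 + 114*sqrt(14)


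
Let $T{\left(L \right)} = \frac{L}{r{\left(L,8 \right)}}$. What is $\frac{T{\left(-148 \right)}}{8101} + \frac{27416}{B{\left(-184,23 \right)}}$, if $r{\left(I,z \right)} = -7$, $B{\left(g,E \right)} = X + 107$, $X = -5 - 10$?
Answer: $\frac{16898834}{56707} \approx 298.0$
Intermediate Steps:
$X = -15$ ($X = -5 - 10 = -15$)
$B{\left(g,E \right)} = 92$ ($B{\left(g,E \right)} = -15 + 107 = 92$)
$T{\left(L \right)} = - \frac{L}{7}$ ($T{\left(L \right)} = \frac{L}{-7} = L \left(- \frac{1}{7}\right) = - \frac{L}{7}$)
$\frac{T{\left(-148 \right)}}{8101} + \frac{27416}{B{\left(-184,23 \right)}} = \frac{\left(- \frac{1}{7}\right) \left(-148\right)}{8101} + \frac{27416}{92} = \frac{148}{7} \cdot \frac{1}{8101} + 27416 \cdot \frac{1}{92} = \frac{148}{56707} + 298 = \frac{16898834}{56707}$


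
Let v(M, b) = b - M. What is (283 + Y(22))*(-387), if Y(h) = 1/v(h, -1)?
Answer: -2518596/23 ≈ -1.0950e+5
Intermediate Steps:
Y(h) = 1/(-1 - h)
(283 + Y(22))*(-387) = (283 - 1/(1 + 22))*(-387) = (283 - 1/23)*(-387) = (6508/23)*(-387) = -2518596/23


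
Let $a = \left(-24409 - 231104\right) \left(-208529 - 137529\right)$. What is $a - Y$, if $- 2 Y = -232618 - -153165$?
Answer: $\frac{176844556055}{2} \approx 8.8422 \cdot 10^{10}$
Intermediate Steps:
$a = 88422317754$ ($a = \left(-255513\right) \left(-346058\right) = 88422317754$)
$Y = \frac{79453}{2}$ ($Y = - \frac{-232618 - -153165}{2} = - \frac{-232618 + 153165}{2} = \left(- \frac{1}{2}\right) \left(-79453\right) = \frac{79453}{2} \approx 39727.0$)
$a - Y = 88422317754 - \frac{79453}{2} = \frac{176844556055}{2}$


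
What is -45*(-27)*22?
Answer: 26730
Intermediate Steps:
-45*(-27)*22 = 1215*22 = 26730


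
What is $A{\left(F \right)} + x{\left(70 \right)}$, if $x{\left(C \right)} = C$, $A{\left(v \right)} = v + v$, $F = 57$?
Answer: $184$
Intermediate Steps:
$A{\left(v \right)} = 2 v$
$A{\left(F \right)} + x{\left(70 \right)} = 2 \cdot 57 + 70 = 114 + 70 = 184$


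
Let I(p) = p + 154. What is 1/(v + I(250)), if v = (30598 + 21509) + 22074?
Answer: 1/74585 ≈ 1.3408e-5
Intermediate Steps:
I(p) = 154 + p
v = 74181 (v = 52107 + 22074 = 74181)
1/(v + I(250)) = 1/(74181 + (154 + 250)) = 1/(74181 + 404) = 1/74585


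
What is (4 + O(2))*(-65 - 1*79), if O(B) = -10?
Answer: 864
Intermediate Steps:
(4 + O(2))*(-65 - 1*79) = (4 - 10)*(-65 - 1*79) = -6*(-65 - 79) = -6*(-144) = 864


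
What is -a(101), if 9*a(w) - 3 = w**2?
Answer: -10204/9 ≈ -1133.8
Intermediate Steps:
a(w) = 1/3 + w**2/9
-a(101) = -(1/3 + (1/9)*101**2) = -(1/3 + (1/9)*10201) = -(1/3 + 10201/9) = -1*10204/9 = -10204/9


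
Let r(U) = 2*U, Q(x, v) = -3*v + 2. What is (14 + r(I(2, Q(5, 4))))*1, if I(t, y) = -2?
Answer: 10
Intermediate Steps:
Q(x, v) = 2 - 3*v
(14 + r(I(2, Q(5, 4))))*1 = (14 + 2*(-2))*1 = (14 - 4)*1 = 10*1 = 10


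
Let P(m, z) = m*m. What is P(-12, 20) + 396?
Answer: 540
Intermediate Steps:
P(m, z) = m²
P(-12, 20) + 396 = (-12)² + 396 = 144 + 396 = 540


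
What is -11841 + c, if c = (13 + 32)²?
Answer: -9816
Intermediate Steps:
c = 2025 (c = 45² = 2025)
-11841 + c = -11841 + 2025 = -9816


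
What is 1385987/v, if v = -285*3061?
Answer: -1385987/872385 ≈ -1.5887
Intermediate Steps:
v = -872385
1385987/v = 1385987/(-872385) = 1385987*(-1/872385) = -1385987/872385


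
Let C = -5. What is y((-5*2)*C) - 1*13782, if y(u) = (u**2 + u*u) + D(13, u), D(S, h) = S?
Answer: -8769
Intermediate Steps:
y(u) = 13 + 2*u**2 (y(u) = (u**2 + u*u) + 13 = (u**2 + u**2) + 13 = 2*u**2 + 13 = 13 + 2*u**2)
y((-5*2)*C) - 1*13782 = (13 + 2*(-5*2*(-5))**2) - 1*13782 = (13 + 2*(-10*(-5))**2) - 13782 = (13 + 2*50**2) - 13782 = (13 + 2*2500) - 13782 = (13 + 5000) - 13782 = 5013 - 13782 = -8769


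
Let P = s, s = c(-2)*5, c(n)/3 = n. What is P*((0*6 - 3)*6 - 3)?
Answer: 630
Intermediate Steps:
c(n) = 3*n
s = -30 (s = (3*(-2))*5 = -6*5 = -30)
P = -30
P*((0*6 - 3)*6 - 3) = -30*((0*6 - 3)*6 - 3) = -30*((0 - 3)*6 - 3) = -30*(-3*6 - 3) = -30*(-18 - 3) = -30*(-21) = 630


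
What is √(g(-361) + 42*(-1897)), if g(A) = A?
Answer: I*√80035 ≈ 282.9*I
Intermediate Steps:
√(g(-361) + 42*(-1897)) = √(-361 + 42*(-1897)) = √(-361 - 79674) = √(-80035) = I*√80035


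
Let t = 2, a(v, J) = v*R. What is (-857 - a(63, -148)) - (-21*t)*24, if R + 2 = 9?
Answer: -290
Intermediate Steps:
R = 7 (R = -2 + 9 = 7)
a(v, J) = 7*v (a(v, J) = v*7 = 7*v)
(-857 - a(63, -148)) - (-21*t)*24 = (-857 - 7*63) - (-21*2)*24 = (-857 - 1*441) - (-42)*24 = (-857 - 441) - 1*(-1008) = -1298 + 1008 = -290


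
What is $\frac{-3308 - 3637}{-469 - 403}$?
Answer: $\frac{6945}{872} \approx 7.9644$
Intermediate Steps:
$\frac{-3308 - 3637}{-469 - 403} = - \frac{6945}{-872} = \left(-6945\right) \left(- \frac{1}{872}\right) = \frac{6945}{872}$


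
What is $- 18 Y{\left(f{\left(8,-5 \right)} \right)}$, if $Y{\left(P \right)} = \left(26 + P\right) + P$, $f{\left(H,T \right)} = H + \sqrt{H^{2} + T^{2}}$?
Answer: $-756 - 36 \sqrt{89} \approx -1095.6$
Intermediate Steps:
$Y{\left(P \right)} = 26 + 2 P$
$- 18 Y{\left(f{\left(8,-5 \right)} \right)} = - 18 \left(26 + 2 \left(8 + \sqrt{8^{2} + \left(-5\right)^{2}}\right)\right) = - 18 \left(26 + 2 \left(8 + \sqrt{64 + 25}\right)\right) = - 18 \left(26 + 2 \left(8 + \sqrt{89}\right)\right) = - 18 \left(26 + \left(16 + 2 \sqrt{89}\right)\right) = - 18 \left(42 + 2 \sqrt{89}\right) = -756 - 36 \sqrt{89}$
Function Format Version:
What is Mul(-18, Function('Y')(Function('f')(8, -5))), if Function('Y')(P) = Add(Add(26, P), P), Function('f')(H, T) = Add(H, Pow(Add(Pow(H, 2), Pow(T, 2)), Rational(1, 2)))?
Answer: Add(-756, Mul(-36, Pow(89, Rational(1, 2)))) ≈ -1095.6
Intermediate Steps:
Function('Y')(P) = Add(26, Mul(2, P))
Mul(-18, Function('Y')(Function('f')(8, -5))) = Mul(-18, Add(26, Mul(2, Add(8, Pow(Add(Pow(8, 2), Pow(-5, 2)), Rational(1, 2)))))) = Mul(-18, Add(26, Mul(2, Add(8, Pow(Add(64, 25), Rational(1, 2)))))) = Mul(-18, Add(26, Mul(2, Add(8, Pow(89, Rational(1, 2)))))) = Mul(-18, Add(26, Add(16, Mul(2, Pow(89, Rational(1, 2)))))) = Mul(-18, Add(42, Mul(2, Pow(89, Rational(1, 2))))) = Add(-756, Mul(-36, Pow(89, Rational(1, 2))))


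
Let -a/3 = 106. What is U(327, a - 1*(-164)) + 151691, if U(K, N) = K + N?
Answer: 151864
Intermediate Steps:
a = -318 (a = -3*106 = -318)
U(327, a - 1*(-164)) + 151691 = (327 + (-318 - 1*(-164))) + 151691 = (327 + (-318 + 164)) + 151691 = (327 - 154) + 151691 = 173 + 151691 = 151864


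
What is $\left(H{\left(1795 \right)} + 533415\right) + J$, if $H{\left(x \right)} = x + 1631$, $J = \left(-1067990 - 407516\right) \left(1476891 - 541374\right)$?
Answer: $-1380360409761$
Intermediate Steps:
$J = -1380360946602$ ($J = \left(-1475506\right) 935517 = -1380360946602$)
$H{\left(x \right)} = 1631 + x$
$\left(H{\left(1795 \right)} + 533415\right) + J = \left(\left(1631 + 1795\right) + 533415\right) - 1380360946602 = \left(3426 + 533415\right) - 1380360946602 = 536841 - 1380360946602 = -1380360409761$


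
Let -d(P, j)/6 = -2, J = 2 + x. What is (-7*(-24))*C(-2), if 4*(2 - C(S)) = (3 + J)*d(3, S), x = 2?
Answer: -3192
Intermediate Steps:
J = 4 (J = 2 + 2 = 4)
d(P, j) = 12 (d(P, j) = -6*(-2) = 12)
C(S) = -19 (C(S) = 2 - (3 + 4)*12/4 = 2 - 7*12/4 = 2 - ¼*84 = 2 - 21 = -19)
(-7*(-24))*C(-2) = -7*(-24)*(-19) = 168*(-19) = -3192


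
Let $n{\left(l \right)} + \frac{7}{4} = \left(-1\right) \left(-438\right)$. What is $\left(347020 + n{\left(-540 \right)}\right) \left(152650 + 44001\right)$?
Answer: $\frac{273310476075}{4} \approx 6.8328 \cdot 10^{10}$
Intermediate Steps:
$n{\left(l \right)} = \frac{1745}{4}$ ($n{\left(l \right)} = - \frac{7}{4} - -438 = - \frac{7}{4} + 438 = \frac{1745}{4}$)
$\left(347020 + n{\left(-540 \right)}\right) \left(152650 + 44001\right) = \left(347020 + \frac{1745}{4}\right) \left(152650 + 44001\right) = \frac{1389825}{4} \cdot 196651 = \frac{273310476075}{4}$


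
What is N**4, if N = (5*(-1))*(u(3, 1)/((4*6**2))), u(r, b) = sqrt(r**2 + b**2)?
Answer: 15625/107495424 ≈ 0.00014536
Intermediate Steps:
u(r, b) = sqrt(b**2 + r**2)
N = -5*sqrt(10)/144 (N = (5*(-1))*(sqrt(1**2 + 3**2)/((4*6**2))) = -5*sqrt(1 + 9)/(4*36) = -5*sqrt(10)/144 ≈ -0.10980)
N**4 = (-5*sqrt(10)/144)**4 = 15625/107495424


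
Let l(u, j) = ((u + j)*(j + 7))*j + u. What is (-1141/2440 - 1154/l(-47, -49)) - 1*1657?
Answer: -159839183431/96436120 ≈ -1657.5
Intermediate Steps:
l(u, j) = u + j*(7 + j)*(j + u) (l(u, j) = ((j + u)*(7 + j))*j + u = ((7 + j)*(j + u))*j + u = j*(7 + j)*(j + u) + u = u + j*(7 + j)*(j + u))
(-1141/2440 - 1154/l(-47, -49)) - 1*1657 = (-1141/2440 - 1154/(-47 + (-49)³ + 7*(-49)² - 47*(-49)² + 7*(-49)*(-47))) - 1*1657 = (-1141*1/2440 - 1154/(-47 - 117649 + 7*2401 - 47*2401 + 16121)) - 1657 = (-1141/2440 - 1154/(-47 - 117649 + 16807 - 112847 + 16121)) - 1657 = (-1141/2440 - 1154/(-197615)) - 1657 = (-1141/2440 - 1154*(-1/197615)) - 1657 = (-1141/2440 + 1154/197615) - 1657 = -44532591/96436120 - 1657 = -159839183431/96436120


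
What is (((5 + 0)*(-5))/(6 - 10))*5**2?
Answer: 625/4 ≈ 156.25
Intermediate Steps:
(((5 + 0)*(-5))/(6 - 10))*5**2 = ((5*(-5))/(-4))*25 = -25*(-1/4)*25 = (25/4)*25 = 625/4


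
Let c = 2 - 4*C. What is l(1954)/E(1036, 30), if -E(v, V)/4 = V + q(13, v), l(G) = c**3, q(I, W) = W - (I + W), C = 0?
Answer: -2/17 ≈ -0.11765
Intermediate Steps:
q(I, W) = -I (q(I, W) = W + (-I - W) = -I)
c = 2 (c = 2 - 4*0 = 2 + 0 = 2)
l(G) = 8 (l(G) = 2**3 = 8)
E(v, V) = 52 - 4*V (E(v, V) = -4*(V - 1*13) = -4*(V - 13) = -4*(-13 + V) = 52 - 4*V)
l(1954)/E(1036, 30) = 8/(52 - 4*30) = 8/(52 - 120) = 8/(-68) = 8*(-1/68) = -2/17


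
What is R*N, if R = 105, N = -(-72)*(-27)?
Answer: -204120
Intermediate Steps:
N = -1944 (N = -9*216 = -1944)
R*N = 105*(-1944) = -204120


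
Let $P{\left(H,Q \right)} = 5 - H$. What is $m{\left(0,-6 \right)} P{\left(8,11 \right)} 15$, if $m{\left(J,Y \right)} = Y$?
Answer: $270$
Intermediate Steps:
$m{\left(0,-6 \right)} P{\left(8,11 \right)} 15 = - 6 \left(5 - 8\right) 15 = \left(-6\right) \left(-3\right) 15 = 18 \cdot 15 = 270$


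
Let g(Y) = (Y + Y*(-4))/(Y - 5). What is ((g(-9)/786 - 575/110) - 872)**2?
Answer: 1252768152636225/1627961104 ≈ 7.6953e+5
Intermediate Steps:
g(Y) = -3*Y/(-5 + Y) (g(Y) = (Y - 4*Y)/(-5 + Y) = (-3*Y)/(-5 + Y) = -3*Y/(-5 + Y))
((g(-9)/786 - 575/110) - 872)**2 = ((-3*(-9)/(-5 - 9)/786 - 575/110) - 872)**2 = ((-3*(-9)/(-14)*(1/786) - 575*1/110) - 872)**2 = ((-3*(-9)*(-1/14)*(1/786) - 115/22) - 872)**2 = ((-27/14*1/786 - 115/22) - 872)**2 = ((-9/3668 - 115/22) - 872)**2 = (-211009/40348 - 872)**2 = (-35394465/40348)**2 = 1252768152636225/1627961104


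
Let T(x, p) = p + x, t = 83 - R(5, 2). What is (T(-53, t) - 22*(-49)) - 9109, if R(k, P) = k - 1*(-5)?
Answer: -8011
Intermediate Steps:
R(k, P) = 5 + k (R(k, P) = k + 5 = 5 + k)
t = 73 (t = 83 - (5 + 5) = 83 - 1*10 = 83 - 10 = 73)
(T(-53, t) - 22*(-49)) - 9109 = ((73 - 53) - 22*(-49)) - 9109 = (20 + 1078) - 9109 = 1098 - 9109 = -8011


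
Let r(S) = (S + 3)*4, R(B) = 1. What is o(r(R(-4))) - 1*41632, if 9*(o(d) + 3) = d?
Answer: -374699/9 ≈ -41633.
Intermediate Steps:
r(S) = 12 + 4*S (r(S) = (3 + S)*4 = 12 + 4*S)
o(d) = -3 + d/9
o(r(R(-4))) - 1*41632 = (-3 + (12 + 4*1)/9) - 1*41632 = (-3 + (12 + 4)/9) - 41632 = (-3 + (⅑)*16) - 41632 = (-3 + 16/9) - 41632 = -11/9 - 41632 = -374699/9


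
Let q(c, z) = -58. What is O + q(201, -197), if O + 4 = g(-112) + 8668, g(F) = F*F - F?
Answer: 21262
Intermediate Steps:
g(F) = F² - F
O = 21320 (O = -4 + (-112*(-1 - 112) + 8668) = -4 + (-112*(-113) + 8668) = -4 + (12656 + 8668) = -4 + 21324 = 21320)
O + q(201, -197) = 21320 - 58 = 21262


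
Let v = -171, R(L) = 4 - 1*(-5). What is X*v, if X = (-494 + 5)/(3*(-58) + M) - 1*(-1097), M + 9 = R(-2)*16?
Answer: -2466504/13 ≈ -1.8973e+5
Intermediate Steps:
R(L) = 9 (R(L) = 4 + 5 = 9)
M = 135 (M = -9 + 9*16 = -9 + 144 = 135)
X = 14424/13 (X = (-494 + 5)/(3*(-58) + 135) - 1*(-1097) = -489/(-174 + 135) + 1097 = -489/(-39) + 1097 = -489*(-1/39) + 1097 = 163/13 + 1097 = 14424/13 ≈ 1109.5)
X*v = (14424/13)*(-171) = -2466504/13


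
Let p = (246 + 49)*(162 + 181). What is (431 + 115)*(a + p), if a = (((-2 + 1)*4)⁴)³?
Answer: 9215606946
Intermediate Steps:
p = 101185 (p = 295*343 = 101185)
a = 16777216 (a = ((-1*4)⁴)³ = ((-4)⁴)³ = 256³ = 16777216)
(431 + 115)*(a + p) = (431 + 115)*(16777216 + 101185) = 546*16878401 = 9215606946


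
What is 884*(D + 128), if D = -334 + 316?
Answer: 97240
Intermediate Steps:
D = -18
884*(D + 128) = 884*(-18 + 128) = 884*110 = 97240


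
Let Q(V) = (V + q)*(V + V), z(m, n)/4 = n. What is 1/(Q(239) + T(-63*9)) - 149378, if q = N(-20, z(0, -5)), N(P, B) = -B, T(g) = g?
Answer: -18408597829/123235 ≈ -1.4938e+5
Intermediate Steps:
z(m, n) = 4*n
q = 20 (q = -4*(-5) = -1*(-20) = 20)
Q(V) = 2*V*(20 + V) (Q(V) = (V + 20)*(V + V) = (20 + V)*(2*V) = 2*V*(20 + V))
1/(Q(239) + T(-63*9)) - 149378 = 1/(2*239*(20 + 239) - 63*9) - 149378 = 1/(2*239*259 - 567) - 149378 = 1/(123802 - 567) - 149378 = 1/123235 - 149378 = -18408597829/123235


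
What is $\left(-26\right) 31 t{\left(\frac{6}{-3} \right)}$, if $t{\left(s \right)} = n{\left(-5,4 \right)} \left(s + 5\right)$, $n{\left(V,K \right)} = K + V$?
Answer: $2418$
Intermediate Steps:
$t{\left(s \right)} = -5 - s$ ($t{\left(s \right)} = \left(4 - 5\right) \left(s + 5\right) = - (5 + s) = -5 - s$)
$\left(-26\right) 31 t{\left(\frac{6}{-3} \right)} = \left(-26\right) 31 \left(-5 - \frac{6}{-3}\right) = - 806 \left(-5 - 6 \left(- \frac{1}{3}\right)\right) = - 806 \left(-5 - -2\right) = - 806 \left(-5 + 2\right) = \left(-806\right) \left(-3\right) = 2418$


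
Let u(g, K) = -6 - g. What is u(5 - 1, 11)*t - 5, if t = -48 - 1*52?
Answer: 995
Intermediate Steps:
t = -100 (t = -48 - 52 = -100)
u(5 - 1, 11)*t - 5 = (-6 - (5 - 1))*(-100) - 5 = (-6 - 1*4)*(-100) - 5 = (-6 - 4)*(-100) - 5 = -10*(-100) - 5 = 1000 - 5 = 995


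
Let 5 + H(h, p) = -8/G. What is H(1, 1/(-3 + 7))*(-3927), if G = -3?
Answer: 9163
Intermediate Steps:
H(h, p) = -7/3 (H(h, p) = -5 - 8/(-3) = -5 - 8*(-1/3) = -5 + 8/3 = -7/3)
H(1, 1/(-3 + 7))*(-3927) = -7/3*(-3927) = 9163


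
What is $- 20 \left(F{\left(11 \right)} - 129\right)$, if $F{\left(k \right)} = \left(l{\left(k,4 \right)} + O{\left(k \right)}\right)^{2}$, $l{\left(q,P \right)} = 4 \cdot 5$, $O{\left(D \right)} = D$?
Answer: $-16640$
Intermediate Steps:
$l{\left(q,P \right)} = 20$
$F{\left(k \right)} = \left(20 + k\right)^{2}$
$- 20 \left(F{\left(11 \right)} - 129\right) = - 20 \left(\left(20 + 11\right)^{2} - 129\right) = - 20 \left(31^{2} - 129\right) = - 20 \left(961 - 129\right) = \left(-20\right) 832 = -16640$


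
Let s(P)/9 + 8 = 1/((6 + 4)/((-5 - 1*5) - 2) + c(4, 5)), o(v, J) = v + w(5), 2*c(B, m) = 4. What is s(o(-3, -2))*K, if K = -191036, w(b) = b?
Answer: 85966200/7 ≈ 1.2281e+7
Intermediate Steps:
c(B, m) = 2 (c(B, m) = (½)*4 = 2)
o(v, J) = 5 + v (o(v, J) = v + 5 = 5 + v)
s(P) = -450/7 (s(P) = -72 + 9/((6 + 4)/((-5 - 1*5) - 2) + 2) = -72 + 9/(10/((-5 - 5) - 2) + 2) = -72 + 9/(10/(-10 - 2) + 2) = -72 + 9/(10/(-12) + 2) = -72 + 9/(10*(-1/12) + 2) = -72 + 9/(-⅚ + 2) = -72 + 9/(7/6) = -72 + 9*(6/7) = -72 + 54/7 = -450/7)
s(o(-3, -2))*K = -450/7*(-191036) = 85966200/7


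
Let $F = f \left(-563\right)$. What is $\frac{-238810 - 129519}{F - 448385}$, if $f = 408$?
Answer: $\frac{368329}{678089} \approx 0.54319$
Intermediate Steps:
$F = -229704$ ($F = 408 \left(-563\right) = -229704$)
$\frac{-238810 - 129519}{F - 448385} = \frac{-238810 - 129519}{-229704 - 448385} = - \frac{368329}{-678089} = \left(-368329\right) \left(- \frac{1}{678089}\right) = \frac{368329}{678089}$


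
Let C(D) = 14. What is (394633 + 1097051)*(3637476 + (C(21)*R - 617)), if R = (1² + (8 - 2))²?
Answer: 5426067675780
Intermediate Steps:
R = 49 (R = (1 + 6)² = 7² = 49)
(394633 + 1097051)*(3637476 + (C(21)*R - 617)) = (394633 + 1097051)*(3637476 + (14*49 - 617)) = 1491684*(3637476 + (686 - 617)) = 1491684*(3637476 + 69) = 1491684*3637545 = 5426067675780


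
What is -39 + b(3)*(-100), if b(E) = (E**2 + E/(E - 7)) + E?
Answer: -1164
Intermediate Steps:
b(E) = E + E**2 + E/(-7 + E) (b(E) = (E**2 + E/(-7 + E)) + E = E + E**2 + E/(-7 + E))
-39 + b(3)*(-100) = -39 + (3*(-6 + 3**2 - 6*3)/(-7 + 3))*(-100) = -39 + (3*(-6 + 9 - 18)/(-4))*(-100) = -39 + (3*(-1/4)*(-15))*(-100) = -39 + (45/4)*(-100) = -39 - 1125 = -1164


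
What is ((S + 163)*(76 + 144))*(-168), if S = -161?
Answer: -73920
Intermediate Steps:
((S + 163)*(76 + 144))*(-168) = ((-161 + 163)*(76 + 144))*(-168) = (2*220)*(-168) = 440*(-168) = -73920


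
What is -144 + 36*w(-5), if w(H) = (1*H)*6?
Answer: -1224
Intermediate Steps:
w(H) = 6*H (w(H) = H*6 = 6*H)
-144 + 36*w(-5) = -144 + 36*(6*(-5)) = -144 + 36*(-30) = -144 - 1080 = -1224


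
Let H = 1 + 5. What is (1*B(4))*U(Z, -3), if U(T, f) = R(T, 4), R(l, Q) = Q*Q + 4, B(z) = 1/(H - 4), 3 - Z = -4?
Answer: 10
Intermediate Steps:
H = 6
Z = 7 (Z = 3 - 1*(-4) = 3 + 4 = 7)
B(z) = ½ (B(z) = 1/(6 - 4) = 1/2 = ½)
R(l, Q) = 4 + Q² (R(l, Q) = Q² + 4 = 4 + Q²)
U(T, f) = 20 (U(T, f) = 4 + 4² = 4 + 16 = 20)
(1*B(4))*U(Z, -3) = (1*(½))*20 = (½)*20 = 10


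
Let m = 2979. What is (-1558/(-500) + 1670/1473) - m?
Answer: -1095451783/368250 ≈ -2974.8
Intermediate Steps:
(-1558/(-500) + 1670/1473) - m = (-1558/(-500) + 1670/1473) - 1*2979 = (-1558*(-1/500) + 1670*(1/1473)) - 2979 = (779/250 + 1670/1473) - 2979 = 1564967/368250 - 2979 = -1095451783/368250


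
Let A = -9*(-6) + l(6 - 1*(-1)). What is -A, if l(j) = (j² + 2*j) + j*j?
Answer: -166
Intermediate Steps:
l(j) = 2*j + 2*j² (l(j) = (j² + 2*j) + j² = 2*j + 2*j²)
A = 166 (A = -9*(-6) + 2*(6 - 1*(-1))*(1 + (6 - 1*(-1))) = 54 + 2*(6 + 1)*(1 + (6 + 1)) = 54 + 2*7*(1 + 7) = 54 + 2*7*8 = 54 + 112 = 166)
-A = -1*166 = -166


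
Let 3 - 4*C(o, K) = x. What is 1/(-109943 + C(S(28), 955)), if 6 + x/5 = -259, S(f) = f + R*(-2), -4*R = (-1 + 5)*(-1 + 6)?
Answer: -1/109611 ≈ -9.1232e-6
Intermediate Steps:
R = -5 (R = -(-1 + 5)*(-1 + 6)/4 = -5 ≈ -5.0000)
S(f) = 10 + f (S(f) = f - 5*(-2) = f + 10 = 10 + f)
x = -1325 (x = -30 + 5*(-259) = -30 - 1295 = -1325)
C(o, K) = 332 (C(o, K) = ¾ - ¼*(-1325) = ¾ + 1325/4 = 332)
1/(-109943 + C(S(28), 955)) = 1/(-109943 + 332) = 1/(-109611) = -1/109611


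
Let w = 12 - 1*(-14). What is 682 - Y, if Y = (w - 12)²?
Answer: 486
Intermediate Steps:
w = 26 (w = 12 + 14 = 26)
Y = 196 (Y = (26 - 12)² = 14² = 196)
682 - Y = 682 - 1*196 = 682 - 196 = 486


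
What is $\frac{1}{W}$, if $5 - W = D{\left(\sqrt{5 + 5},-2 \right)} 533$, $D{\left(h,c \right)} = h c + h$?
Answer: $- \frac{1}{568173} + \frac{533 \sqrt{10}}{2840865} \approx 0.00059154$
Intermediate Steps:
$D{\left(h,c \right)} = h + c h$ ($D{\left(h,c \right)} = c h + h = h + c h$)
$W = 5 + 533 \sqrt{10}$ ($W = 5 - \sqrt{5 + 5} \left(1 - 2\right) 533 = 5 - \sqrt{10} \left(-1\right) 533 = 5 - - \sqrt{10} \cdot 533 = 5 - - 533 \sqrt{10} = 5 + 533 \sqrt{10} \approx 1690.5$)
$\frac{1}{W} = \frac{1}{5 + 533 \sqrt{10}}$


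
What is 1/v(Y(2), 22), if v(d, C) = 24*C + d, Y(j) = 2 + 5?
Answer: 1/535 ≈ 0.0018692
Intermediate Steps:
Y(j) = 7
v(d, C) = d + 24*C
1/v(Y(2), 22) = 1/(7 + 24*22) = 1/(7 + 528) = 1/535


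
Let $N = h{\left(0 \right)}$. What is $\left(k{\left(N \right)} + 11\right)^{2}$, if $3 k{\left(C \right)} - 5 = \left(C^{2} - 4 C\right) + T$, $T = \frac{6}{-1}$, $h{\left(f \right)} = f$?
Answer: $\frac{1024}{9} \approx 113.78$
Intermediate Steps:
$T = -6$ ($T = 6 \left(-1\right) = -6$)
$N = 0$
$k{\left(C \right)} = - \frac{1}{3} - \frac{4 C}{3} + \frac{C^{2}}{3}$ ($k{\left(C \right)} = \frac{5}{3} + \frac{\left(C^{2} - 4 C\right) - 6}{3} = \frac{5}{3} + \frac{-6 + C^{2} - 4 C}{3} = \frac{5}{3} - \left(2 - \frac{C^{2}}{3} + \frac{4 C}{3}\right) = - \frac{1}{3} - \frac{4 C}{3} + \frac{C^{2}}{3}$)
$\left(k{\left(N \right)} + 11\right)^{2} = \left(\left(- \frac{1}{3} - 0 + \frac{0^{2}}{3}\right) + 11\right)^{2} = \left(\left(- \frac{1}{3} + 0 + \frac{1}{3} \cdot 0\right) + 11\right)^{2} = \left(\left(- \frac{1}{3} + 0 + 0\right) + 11\right)^{2} = \left(- \frac{1}{3} + 11\right)^{2} = \left(\frac{32}{3}\right)^{2} = \frac{1024}{9}$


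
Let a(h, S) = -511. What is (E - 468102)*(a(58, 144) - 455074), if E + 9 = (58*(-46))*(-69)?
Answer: 129394796115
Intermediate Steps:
E = 184083 (E = -9 + (58*(-46))*(-69) = -9 - 2668*(-69) = -9 + 184092 = 184083)
(E - 468102)*(a(58, 144) - 455074) = (184083 - 468102)*(-511 - 455074) = -284019*(-455585) = 129394796115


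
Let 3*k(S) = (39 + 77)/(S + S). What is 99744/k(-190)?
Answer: -28427040/29 ≈ -9.8024e+5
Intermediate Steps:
k(S) = 58/(3*S) (k(S) = ((39 + 77)/(S + S))/3 = (116/((2*S)))/3 = (116*(1/(2*S)))/3 = (58/S)/3 = 58/(3*S))
99744/k(-190) = 99744/(((58/3)/(-190))) = 99744/(((58/3)*(-1/190))) = 99744/(-29/285) = 99744*(-285/29) = -28427040/29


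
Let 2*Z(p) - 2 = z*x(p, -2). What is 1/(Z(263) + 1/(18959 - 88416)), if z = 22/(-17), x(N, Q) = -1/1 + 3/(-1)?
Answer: 1180769/4236860 ≈ 0.27869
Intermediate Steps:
x(N, Q) = -4 (x(N, Q) = -1*1 + 3*(-1) = -1 - 3 = -4)
z = -22/17 (z = 22*(-1/17) = -22/17 ≈ -1.2941)
Z(p) = 61/17 (Z(p) = 1 + (-22/17*(-4))/2 = 1 + (½)*(88/17) = 1 + 44/17 = 61/17)
1/(Z(263) + 1/(18959 - 88416)) = 1/(61/17 + 1/(18959 - 88416)) = 1/(61/17 + 1/(-69457)) = 1/(61/17 - 1/69457) = 1/(4236860/1180769) = 1180769/4236860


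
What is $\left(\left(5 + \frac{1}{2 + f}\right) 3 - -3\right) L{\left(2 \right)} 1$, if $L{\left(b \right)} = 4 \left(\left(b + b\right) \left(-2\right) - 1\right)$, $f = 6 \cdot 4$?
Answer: $- \frac{8478}{13} \approx -652.15$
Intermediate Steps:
$f = 24$
$L{\left(b \right)} = -4 - 16 b$ ($L{\left(b \right)} = 4 \left(2 b \left(-2\right) - 1\right) = 4 \left(- 4 b - 1\right) = 4 \left(-1 - 4 b\right) = -4 - 16 b$)
$\left(\left(5 + \frac{1}{2 + f}\right) 3 - -3\right) L{\left(2 \right)} 1 = \left(\left(5 + \frac{1}{2 + 24}\right) 3 - -3\right) \left(-4 - 32\right) 1 = \left(\left(5 + \frac{1}{26}\right) 3 + 3\right) \left(-4 - 32\right) 1 = \left(\left(5 + \frac{1}{26}\right) 3 + 3\right) \left(-36\right) 1 = \left(\frac{131}{26} \cdot 3 + 3\right) \left(-36\right) 1 = \left(\frac{393}{26} + 3\right) \left(-36\right) 1 = \frac{471}{26} \left(-36\right) 1 = \left(- \frac{8478}{13}\right) 1 = - \frac{8478}{13}$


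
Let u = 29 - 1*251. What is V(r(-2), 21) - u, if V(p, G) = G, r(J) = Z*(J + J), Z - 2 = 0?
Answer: 243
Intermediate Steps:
Z = 2 (Z = 2 + 0 = 2)
r(J) = 4*J (r(J) = 2*(J + J) = 2*(2*J) = 4*J)
u = -222 (u = 29 - 251 = -222)
V(r(-2), 21) - u = 21 - 1*(-222) = 21 + 222 = 243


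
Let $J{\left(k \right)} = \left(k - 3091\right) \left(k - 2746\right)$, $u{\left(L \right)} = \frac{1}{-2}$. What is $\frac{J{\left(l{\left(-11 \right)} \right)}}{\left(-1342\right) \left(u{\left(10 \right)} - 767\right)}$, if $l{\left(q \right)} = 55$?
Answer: $\frac{742716}{93635} \approx 7.932$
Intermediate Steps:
$u{\left(L \right)} = - \frac{1}{2}$
$J{\left(k \right)} = \left(-3091 + k\right) \left(-2746 + k\right)$
$\frac{J{\left(l{\left(-11 \right)} \right)}}{\left(-1342\right) \left(u{\left(10 \right)} - 767\right)} = \frac{8487886 + 55^{2} - 321035}{\left(-1342\right) \left(- \frac{1}{2} - 767\right)} = \frac{8487886 + 3025 - 321035}{\left(-1342\right) \left(- \frac{1535}{2}\right)} = \frac{8169876}{1029985} = 8169876 \cdot \frac{1}{1029985} = \frac{742716}{93635}$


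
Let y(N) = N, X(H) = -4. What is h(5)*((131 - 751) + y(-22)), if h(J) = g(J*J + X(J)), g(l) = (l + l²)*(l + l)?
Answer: -12457368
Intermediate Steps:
g(l) = 2*l*(l + l²) (g(l) = (l + l²)*(2*l) = 2*l*(l + l²))
h(J) = 2*(-4 + J²)²*(-3 + J²) (h(J) = 2*(J*J - 4)²*(1 + (J*J - 4)) = 2*(J² - 4)²*(1 + (J² - 4)) = 2*(-4 + J²)²*(1 + (-4 + J²)) = 2*(-4 + J²)²*(-3 + J²))
h(5)*((131 - 751) + y(-22)) = (2*(-4 + 5²)²*(-3 + 5²))*((131 - 751) - 22) = (2*(-4 + 25)²*(-3 + 25))*(-620 - 22) = (2*21²*22)*(-642) = (2*441*22)*(-642) = 19404*(-642) = -12457368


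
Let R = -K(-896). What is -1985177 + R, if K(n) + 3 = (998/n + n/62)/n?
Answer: -24702806690925/12443648 ≈ -1.9852e+6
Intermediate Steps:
K(n) = -3 + (998/n + n/62)/n
R = 37114771/12443648 (R = -(-185/62 + 998/(-896)²) = -(-185/62 + 998*(1/802816)) = -(-185/62 + 499/401408) = -1*(-37114771/12443648) = 37114771/12443648 ≈ 2.9826)
-1985177 + R = -1985177 + 37114771/12443648 = -24702806690925/12443648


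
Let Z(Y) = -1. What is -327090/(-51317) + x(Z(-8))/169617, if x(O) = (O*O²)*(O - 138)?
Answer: 7926736799/1243462227 ≈ 6.3747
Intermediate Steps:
x(O) = O³*(-138 + O)
-327090/(-51317) + x(Z(-8))/169617 = -327090/(-51317) + ((-1)³*(-138 - 1))/169617 = -327090*(-1/51317) - 1*(-139)*(1/169617) = 327090/51317 + 139*(1/169617) = 327090/51317 + 139/169617 = 7926736799/1243462227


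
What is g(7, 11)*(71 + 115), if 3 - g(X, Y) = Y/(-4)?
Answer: 2139/2 ≈ 1069.5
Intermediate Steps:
g(X, Y) = 3 + Y/4 (g(X, Y) = 3 - Y/(-4) = 3 - Y*(-1)/4 = 3 - (-1)*Y/4 = 3 + Y/4)
g(7, 11)*(71 + 115) = (3 + (1/4)*11)*(71 + 115) = (3 + 11/4)*186 = (23/4)*186 = 2139/2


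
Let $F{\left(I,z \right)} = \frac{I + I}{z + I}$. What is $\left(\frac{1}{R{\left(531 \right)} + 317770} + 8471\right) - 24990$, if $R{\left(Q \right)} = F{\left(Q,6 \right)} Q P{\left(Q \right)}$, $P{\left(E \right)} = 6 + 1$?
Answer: $- \frac{961350428133}{58196648} \approx -16519.0$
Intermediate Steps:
$P{\left(E \right)} = 7$
$F{\left(I,z \right)} = \frac{2 I}{I + z}$
$R{\left(Q \right)} = \frac{14 Q^{2}}{6 + Q}$ ($R{\left(Q \right)} = \frac{2 Q}{Q + 6} Q 7 = \frac{2 Q}{6 + Q} Q 7 = \frac{2 Q^{2}}{6 + Q} 7 = \frac{14 Q^{2}}{6 + Q}$)
$\left(\frac{1}{R{\left(531 \right)} + 317770} + 8471\right) - 24990 = \left(\frac{1}{\frac{14 \cdot 531^{2}}{6 + 531} + 317770} + 8471\right) - 24990 = \left(\frac{1}{14 \cdot 281961 \cdot \frac{1}{537} + 317770} + 8471\right) - 24990 = \left(\frac{1}{\frac{1315818}{179} + 317770} + 8471\right) - 24990 = \left(\frac{1}{\frac{58196648}{179}} + 8471\right) - 24990 = \left(\frac{179}{58196648} + 8471\right) - 24990 = \frac{492983805387}{58196648} - 24990 = - \frac{961350428133}{58196648}$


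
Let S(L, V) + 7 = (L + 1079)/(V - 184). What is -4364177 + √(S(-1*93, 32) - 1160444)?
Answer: -4364177 + I*√1675700611/38 ≈ -4.3642e+6 + 1077.2*I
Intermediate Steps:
S(L, V) = -7 + (1079 + L)/(-184 + V) (S(L, V) = -7 + (L + 1079)/(V - 184) = -7 + (1079 + L)/(-184 + V))
-4364177 + √(S(-1*93, 32) - 1160444) = -4364177 + √((2367 - 1*93 - 7*32)/(-184 + 32) - 1160444) = -4364177 + √((2367 - 93 - 224)/(-152) - 1160444) = -4364177 + √(-1/152*2050 - 1160444) = -4364177 + √(-1025/76 - 1160444) = -4364177 + √(-88194769/76) = -4364177 + I*√1675700611/38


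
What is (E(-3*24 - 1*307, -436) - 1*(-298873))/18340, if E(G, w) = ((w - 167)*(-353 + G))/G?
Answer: 112831471/6950860 ≈ 16.233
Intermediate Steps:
E(G, w) = (-353 + G)*(-167 + w)/G (E(G, w) = ((-167 + w)*(-353 + G))/G = ((-353 + G)*(-167 + w))/G = (-353 + G)*(-167 + w)/G)
(E(-3*24 - 1*307, -436) - 1*(-298873))/18340 = ((58951 - 353*(-436) + (-3*24 - 1*307)*(-167 - 436))/(-3*24 - 1*307) - 1*(-298873))/18340 = ((58951 + 153908 + (-72 - 307)*(-603))/(-72 - 307) + 298873)*(1/18340) = ((58951 + 153908 - 379*(-603))/(-379) + 298873)*(1/18340) = (-(58951 + 153908 + 228537)/379 + 298873)*(1/18340) = (-1/379*441396 + 298873)*(1/18340) = (-441396/379 + 298873)*(1/18340) = (112831471/379)*(1/18340) = 112831471/6950860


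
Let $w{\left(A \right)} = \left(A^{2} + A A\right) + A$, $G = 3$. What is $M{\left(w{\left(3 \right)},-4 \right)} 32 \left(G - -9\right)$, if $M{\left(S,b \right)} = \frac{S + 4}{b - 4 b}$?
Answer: $800$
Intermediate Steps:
$w{\left(A \right)} = A + 2 A^{2}$ ($w{\left(A \right)} = \left(A^{2} + A^{2}\right) + A = 2 A^{2} + A = A + 2 A^{2}$)
$M{\left(S,b \right)} = - \frac{4 + S}{3 b}$ ($M{\left(S,b \right)} = \frac{4 + S}{\left(-3\right) b} = \left(4 + S\right) \left(- \frac{1}{3 b}\right) = - \frac{4 + S}{3 b}$)
$M{\left(w{\left(3 \right)},-4 \right)} 32 \left(G - -9\right) = \frac{-4 - 3 \left(1 + 2 \cdot 3\right)}{3 \left(-4\right)} 32 \left(3 - -9\right) = \frac{1}{3} \left(- \frac{1}{4}\right) \left(-4 - 3 \left(1 + 6\right)\right) 32 \left(3 + 9\right) = \frac{1}{3} \left(- \frac{1}{4}\right) \left(-4 - 3 \cdot 7\right) 32 \cdot 12 = \frac{1}{3} \left(- \frac{1}{4}\right) \left(-4 - 21\right) 32 \cdot 12 = \frac{1}{3} \left(- \frac{1}{4}\right) \left(-25\right) 32 \cdot 12 = \frac{25}{12} \cdot 32 \cdot 12 = \frac{200}{3} \cdot 12 = 800$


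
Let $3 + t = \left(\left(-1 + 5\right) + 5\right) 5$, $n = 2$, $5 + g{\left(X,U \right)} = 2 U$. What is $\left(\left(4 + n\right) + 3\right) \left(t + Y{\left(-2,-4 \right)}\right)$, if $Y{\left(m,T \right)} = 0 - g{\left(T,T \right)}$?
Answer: $495$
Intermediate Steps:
$g{\left(X,U \right)} = -5 + 2 U$
$Y{\left(m,T \right)} = 5 - 2 T$ ($Y{\left(m,T \right)} = 0 - \left(-5 + 2 T\right) = 5 - 2 T$)
$t = 42$ ($t = -3 + \left(\left(-1 + 5\right) + 5\right) 5 = -3 + \left(4 + 5\right) 5 = -3 + 9 \cdot 5 = -3 + 45 = 42$)
$\left(\left(4 + n\right) + 3\right) \left(t + Y{\left(-2,-4 \right)}\right) = \left(\left(4 + 2\right) + 3\right) \left(42 + \left(5 - -8\right)\right) = \left(6 + 3\right) \left(42 + \left(5 + 8\right)\right) = 9 \left(42 + 13\right) = 9 \cdot 55 = 495$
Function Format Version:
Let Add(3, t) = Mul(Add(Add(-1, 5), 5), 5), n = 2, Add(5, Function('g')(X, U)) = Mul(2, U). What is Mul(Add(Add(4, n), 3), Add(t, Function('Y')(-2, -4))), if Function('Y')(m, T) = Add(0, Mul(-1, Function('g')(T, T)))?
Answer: 495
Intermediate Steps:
Function('g')(X, U) = Add(-5, Mul(2, U))
Function('Y')(m, T) = Add(5, Mul(-2, T)) (Function('Y')(m, T) = Add(0, Mul(-1, Add(-5, Mul(2, T)))) = Add(0, Add(5, Mul(-2, T))) = Add(5, Mul(-2, T)))
t = 42 (t = Add(-3, Mul(Add(Add(-1, 5), 5), 5)) = Add(-3, Mul(Add(4, 5), 5)) = Add(-3, Mul(9, 5)) = Add(-3, 45) = 42)
Mul(Add(Add(4, n), 3), Add(t, Function('Y')(-2, -4))) = Mul(Add(Add(4, 2), 3), Add(42, Add(5, Mul(-2, -4)))) = Mul(Add(6, 3), Add(42, Add(5, 8))) = Mul(9, Add(42, 13)) = Mul(9, 55) = 495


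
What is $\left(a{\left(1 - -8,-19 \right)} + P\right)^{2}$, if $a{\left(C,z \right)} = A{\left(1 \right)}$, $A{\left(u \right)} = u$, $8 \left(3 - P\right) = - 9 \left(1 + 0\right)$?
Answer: $\frac{1681}{64} \approx 26.266$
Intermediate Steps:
$P = \frac{33}{8}$ ($P = 3 - \frac{\left(-9\right) \left(1 + 0\right)}{8} = 3 - \frac{\left(-9\right) 1}{8} = 3 - - \frac{9}{8} = 3 + \frac{9}{8} = \frac{33}{8} \approx 4.125$)
$a{\left(C,z \right)} = 1$
$\left(a{\left(1 - -8,-19 \right)} + P\right)^{2} = \left(1 + \frac{33}{8}\right)^{2} = \left(\frac{41}{8}\right)^{2} = \frac{1681}{64}$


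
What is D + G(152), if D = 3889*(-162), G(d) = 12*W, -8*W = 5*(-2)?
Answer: -630003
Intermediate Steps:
W = 5/4 (W = -5*(-2)/8 = -1/8*(-10) = 5/4 ≈ 1.2500)
G(d) = 15 (G(d) = 12*(5/4) = 15)
D = -630018
D + G(152) = -630018 + 15 = -630003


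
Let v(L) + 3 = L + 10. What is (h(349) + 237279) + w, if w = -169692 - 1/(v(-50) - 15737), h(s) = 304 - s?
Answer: 1065812761/15780 ≈ 67542.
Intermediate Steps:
v(L) = 7 + L (v(L) = -3 + (L + 10) = -3 + (10 + L) = 7 + L)
w = -2677739759/15780 (w = -169692 - 1/((7 - 50) - 15737) = -169692 - 1/(-43 - 15737) = -169692 - 1/(-15780) = -169692 - 1*(-1/15780) = -169692 + 1/15780 = -2677739759/15780 ≈ -1.6969e+5)
(h(349) + 237279) + w = ((304 - 1*349) + 237279) - 2677739759/15780 = ((304 - 349) + 237279) - 2677739759/15780 = (-45 + 237279) - 2677739759/15780 = 237234 - 2677739759/15780 = 1065812761/15780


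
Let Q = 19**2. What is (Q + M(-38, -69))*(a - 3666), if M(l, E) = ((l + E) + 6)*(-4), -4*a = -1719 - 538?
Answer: -9491355/4 ≈ -2.3728e+6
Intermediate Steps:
a = 2257/4 (a = -(-1719 - 538)/4 = -1/4*(-2257) = 2257/4 ≈ 564.25)
Q = 361
M(l, E) = -24 - 4*E - 4*l (M(l, E) = ((E + l) + 6)*(-4) = (6 + E + l)*(-4) = -24 - 4*E - 4*l)
(Q + M(-38, -69))*(a - 3666) = (361 + (-24 - 4*(-69) - 4*(-38)))*(2257/4 - 3666) = (361 + (-24 + 276 + 152))*(-12407/4) = (361 + 404)*(-12407/4) = 765*(-12407/4) = -9491355/4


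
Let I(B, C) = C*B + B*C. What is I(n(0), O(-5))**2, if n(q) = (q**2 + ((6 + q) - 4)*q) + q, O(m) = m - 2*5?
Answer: 0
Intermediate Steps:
O(m) = -10 + m (O(m) = m - 10 = -10 + m)
n(q) = q + q**2 + q*(2 + q) (n(q) = (q**2 + (2 + q)*q) + q = (q**2 + q*(2 + q)) + q = q + q**2 + q*(2 + q))
I(B, C) = 2*B*C (I(B, C) = B*C + B*C = 2*B*C)
I(n(0), O(-5))**2 = (2*(0*(3 + 2*0))*(-10 - 5))**2 = (2*(0*(3 + 0))*(-15))**2 = (2*(0*3)*(-15))**2 = (2*0*(-15))**2 = 0**2 = 0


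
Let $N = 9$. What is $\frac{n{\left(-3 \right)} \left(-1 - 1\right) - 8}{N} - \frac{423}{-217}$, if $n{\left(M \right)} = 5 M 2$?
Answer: $\frac{15091}{1953} \approx 7.7271$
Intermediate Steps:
$n{\left(M \right)} = 10 M$
$\frac{n{\left(-3 \right)} \left(-1 - 1\right) - 8}{N} - \frac{423}{-217} = \frac{10 \left(-3\right) \left(-1 - 1\right) - 8}{9} - \frac{423}{-217} = \left(\left(-30\right) \left(-2\right) - 8\right) \frac{1}{9} - - \frac{423}{217} = \left(60 - 8\right) \frac{1}{9} + \frac{423}{217} = 52 \cdot \frac{1}{9} + \frac{423}{217} = \frac{52}{9} + \frac{423}{217} = \frac{15091}{1953}$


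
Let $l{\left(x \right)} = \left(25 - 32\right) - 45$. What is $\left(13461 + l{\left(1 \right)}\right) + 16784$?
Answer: $30193$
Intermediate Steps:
$l{\left(x \right)} = -52$ ($l{\left(x \right)} = -7 - 45 = -52$)
$\left(13461 + l{\left(1 \right)}\right) + 16784 = \left(13461 - 52\right) + 16784 = 13409 + 16784 = 30193$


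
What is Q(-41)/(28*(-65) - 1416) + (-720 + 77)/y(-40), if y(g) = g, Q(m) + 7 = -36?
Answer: 520617/32360 ≈ 16.088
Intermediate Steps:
Q(m) = -43 (Q(m) = -7 - 36 = -43)
Q(-41)/(28*(-65) - 1416) + (-720 + 77)/y(-40) = -43/(28*(-65) - 1416) + (-720 + 77)/(-40) = -43/(-1820 - 1416) - 643*(-1/40) = -43/(-3236) + 643/40 = -43*(-1/3236) + 643/40 = 43/3236 + 643/40 = 520617/32360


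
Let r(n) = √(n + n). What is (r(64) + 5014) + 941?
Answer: 5955 + 8*√2 ≈ 5966.3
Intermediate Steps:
r(n) = √2*√n (r(n) = √(2*n) = √2*√n)
(r(64) + 5014) + 941 = (√2*√64 + 5014) + 941 = (√2*8 + 5014) + 941 = (8*√2 + 5014) + 941 = (5014 + 8*√2) + 941 = 5955 + 8*√2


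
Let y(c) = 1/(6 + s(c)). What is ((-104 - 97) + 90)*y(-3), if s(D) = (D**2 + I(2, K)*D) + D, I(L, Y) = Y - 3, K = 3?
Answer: -37/4 ≈ -9.2500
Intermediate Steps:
I(L, Y) = -3 + Y
s(D) = D + D**2 (s(D) = (D**2 + (-3 + 3)*D) + D = (D**2 + 0*D) + D = (D**2 + 0) + D = D**2 + D = D + D**2)
y(c) = 1/(6 + c*(1 + c))
((-104 - 97) + 90)*y(-3) = ((-104 - 97) + 90)/(6 - 3*(1 - 3)) = (-201 + 90)/(6 - 3*(-2)) = -111/(6 + 6) = -111/12 = -111*1/12 = -37/4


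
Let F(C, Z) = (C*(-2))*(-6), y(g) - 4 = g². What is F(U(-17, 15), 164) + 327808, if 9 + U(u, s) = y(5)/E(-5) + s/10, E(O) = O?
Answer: 1638242/5 ≈ 3.2765e+5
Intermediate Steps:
y(g) = 4 + g²
U(u, s) = -74/5 + s/10 (U(u, s) = -9 + ((4 + 5²)/(-5) + s/10) = -9 + ((4 + 25)*(-⅕) + s*(⅒)) = -9 + (29*(-⅕) + s/10) = -9 + (-29/5 + s/10) = -74/5 + s/10)
F(C, Z) = 12*C (F(C, Z) = -2*C*(-6) = 12*C)
F(U(-17, 15), 164) + 327808 = 12*(-74/5 + (⅒)*15) + 327808 = 12*(-74/5 + 3/2) + 327808 = 12*(-133/10) + 327808 = -798/5 + 327808 = 1638242/5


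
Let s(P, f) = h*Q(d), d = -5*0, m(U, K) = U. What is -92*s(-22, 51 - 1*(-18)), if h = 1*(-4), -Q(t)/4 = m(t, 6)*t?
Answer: 0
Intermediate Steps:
d = 0
Q(t) = -4*t² (Q(t) = -4*t*t = -4*t²)
h = -4
s(P, f) = 0 (s(P, f) = -(-16)*0² = -(-16)*0 = -4*0 = 0)
-92*s(-22, 51 - 1*(-18)) = -92*0 = 0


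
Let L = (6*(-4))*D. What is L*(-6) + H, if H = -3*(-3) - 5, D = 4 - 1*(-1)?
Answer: 724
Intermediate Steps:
D = 5 (D = 4 + 1 = 5)
L = -120 (L = (6*(-4))*5 = -24*5 = -120)
H = 4 (H = 9 - 5 = 4)
L*(-6) + H = -120*(-6) + 4 = 720 + 4 = 724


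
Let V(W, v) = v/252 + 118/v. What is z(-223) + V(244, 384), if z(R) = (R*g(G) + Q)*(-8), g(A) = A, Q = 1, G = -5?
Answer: -11996771/1344 ≈ -8926.2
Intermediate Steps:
V(W, v) = 118/v + v/252 (V(W, v) = v*(1/252) + 118/v = v/252 + 118/v = 118/v + v/252)
z(R) = -8 + 40*R (z(R) = (R*(-5) + 1)*(-8) = (-5*R + 1)*(-8) = (1 - 5*R)*(-8) = -8 + 40*R)
z(-223) + V(244, 384) = (-8 + 40*(-223)) + (118/384 + (1/252)*384) = (-8 - 8920) + (118*(1/384) + 32/21) = -8928 + (59/192 + 32/21) = -8928 + 2461/1344 = -11996771/1344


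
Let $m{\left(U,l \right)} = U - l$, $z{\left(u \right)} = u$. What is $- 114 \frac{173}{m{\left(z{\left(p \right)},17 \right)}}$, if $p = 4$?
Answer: $\frac{19722}{13} \approx 1517.1$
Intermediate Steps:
$- 114 \frac{173}{m{\left(z{\left(p \right)},17 \right)}} = - 114 \frac{173}{4 - 17} = - 114 \frac{173}{-13} = - 114 \cdot 173 \left(- \frac{1}{13}\right) = \left(-114\right) \left(- \frac{173}{13}\right) = \frac{19722}{13}$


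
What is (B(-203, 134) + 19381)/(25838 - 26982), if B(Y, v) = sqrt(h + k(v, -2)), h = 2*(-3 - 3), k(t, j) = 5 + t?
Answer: -19381/1144 - sqrt(127)/1144 ≈ -16.951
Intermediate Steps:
h = -12 (h = 2*(-6) = -12)
B(Y, v) = sqrt(-7 + v) (B(Y, v) = sqrt(-12 + (5 + v)) = sqrt(-7 + v))
(B(-203, 134) + 19381)/(25838 - 26982) = (sqrt(-7 + 134) + 19381)/(25838 - 26982) = (sqrt(127) + 19381)/(-1144) = (19381 + sqrt(127))*(-1/1144) = -19381/1144 - sqrt(127)/1144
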